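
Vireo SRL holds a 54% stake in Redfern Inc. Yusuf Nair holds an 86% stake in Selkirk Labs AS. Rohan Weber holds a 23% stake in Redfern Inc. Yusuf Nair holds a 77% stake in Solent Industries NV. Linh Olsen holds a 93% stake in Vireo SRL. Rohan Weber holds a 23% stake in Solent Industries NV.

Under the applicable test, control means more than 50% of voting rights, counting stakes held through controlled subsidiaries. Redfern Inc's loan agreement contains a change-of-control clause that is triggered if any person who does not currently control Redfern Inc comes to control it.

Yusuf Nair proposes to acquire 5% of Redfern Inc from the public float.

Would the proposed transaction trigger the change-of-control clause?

No

The purchase changes only Yusuf's holdings, so Yusuf is the only person who could newly come to control Redfern.
Yusuf holds 86% of Selkirk, so Yusuf controls Selkirk.
Yusuf holds 77% of Solent, so Yusuf controls Solent.
Neither Yusuf nor any entity Yusuf controls holds any voting interest in Redfern.
So before the transaction, Yusuf does not control Redfern.
After the purchase, Yusuf holds 5% of Redfern directly.
After the transaction, Yusuf's side holds 5% of Redfern, not > 50%, so Yusuf still does not control Redfern.
No new person acquires control, so the clause is not triggered.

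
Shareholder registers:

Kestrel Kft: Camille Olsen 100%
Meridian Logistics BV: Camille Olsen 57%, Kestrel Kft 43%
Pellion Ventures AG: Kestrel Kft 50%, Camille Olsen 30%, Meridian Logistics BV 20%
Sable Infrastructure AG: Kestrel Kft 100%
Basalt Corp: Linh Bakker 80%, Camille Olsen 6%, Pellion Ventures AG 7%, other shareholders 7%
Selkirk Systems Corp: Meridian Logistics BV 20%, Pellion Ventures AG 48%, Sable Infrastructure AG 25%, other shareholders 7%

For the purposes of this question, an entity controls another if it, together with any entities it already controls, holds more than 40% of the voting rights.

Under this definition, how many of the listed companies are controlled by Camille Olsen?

5

Camille holds 100% of Kestrel, so Camille controls Kestrel.
Camille and Kestrel together hold 57% + 43% = 100% of Meridian, so Camille controls Meridian.
Kestrel and Camille and Meridian together hold 50% + 30% + 20% = 100% of Pellion, so Camille controls Pellion.
Kestrel holds 100% of Sable, so Camille controls Sable.
Meridian and Pellion and Sable together hold 20% + 48% + 25% = 93% of Selkirk, so Camille controls Selkirk.
No other company's threshold is met.
Camille controls 5 companies.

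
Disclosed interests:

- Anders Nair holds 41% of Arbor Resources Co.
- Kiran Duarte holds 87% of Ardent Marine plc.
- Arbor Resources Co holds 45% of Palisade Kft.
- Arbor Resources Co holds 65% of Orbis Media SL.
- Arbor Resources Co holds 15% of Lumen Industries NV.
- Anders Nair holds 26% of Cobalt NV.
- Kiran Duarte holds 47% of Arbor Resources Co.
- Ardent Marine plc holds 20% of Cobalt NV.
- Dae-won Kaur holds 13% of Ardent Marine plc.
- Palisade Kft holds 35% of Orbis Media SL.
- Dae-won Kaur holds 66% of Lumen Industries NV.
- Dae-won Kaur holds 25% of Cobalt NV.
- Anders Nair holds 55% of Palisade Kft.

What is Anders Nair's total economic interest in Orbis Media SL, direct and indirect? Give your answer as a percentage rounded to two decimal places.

Anders reaches Orbis along 3 paths.
Via Palisade: 55% × 35% = 19.25%.
Via Arbor → Palisade: 41% × 45% × 35% = 6.4575%.
Via Arbor: 41% × 65% = 26.65%.
Total: 19.25% + 6.4575% + 26.65% = 52.3575%.
Rounded: 52.36%.

52.36%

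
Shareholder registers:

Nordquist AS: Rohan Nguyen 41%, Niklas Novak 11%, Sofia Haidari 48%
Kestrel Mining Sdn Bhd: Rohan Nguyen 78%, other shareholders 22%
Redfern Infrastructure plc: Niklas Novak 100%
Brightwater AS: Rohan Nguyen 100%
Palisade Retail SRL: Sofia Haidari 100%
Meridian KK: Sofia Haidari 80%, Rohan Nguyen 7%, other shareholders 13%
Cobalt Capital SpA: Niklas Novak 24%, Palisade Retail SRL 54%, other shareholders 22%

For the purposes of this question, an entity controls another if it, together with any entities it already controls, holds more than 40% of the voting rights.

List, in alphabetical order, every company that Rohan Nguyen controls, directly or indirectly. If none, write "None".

Brightwater AS, Kestrel Mining Sdn Bhd, Nordquist AS

Rohan holds 41% of Nordquist, so Rohan controls Nordquist.
Rohan holds 78% of Kestrel, so Rohan controls Kestrel.
Rohan holds 100% of Brightwater, so Rohan controls Brightwater.
No other company's threshold is met.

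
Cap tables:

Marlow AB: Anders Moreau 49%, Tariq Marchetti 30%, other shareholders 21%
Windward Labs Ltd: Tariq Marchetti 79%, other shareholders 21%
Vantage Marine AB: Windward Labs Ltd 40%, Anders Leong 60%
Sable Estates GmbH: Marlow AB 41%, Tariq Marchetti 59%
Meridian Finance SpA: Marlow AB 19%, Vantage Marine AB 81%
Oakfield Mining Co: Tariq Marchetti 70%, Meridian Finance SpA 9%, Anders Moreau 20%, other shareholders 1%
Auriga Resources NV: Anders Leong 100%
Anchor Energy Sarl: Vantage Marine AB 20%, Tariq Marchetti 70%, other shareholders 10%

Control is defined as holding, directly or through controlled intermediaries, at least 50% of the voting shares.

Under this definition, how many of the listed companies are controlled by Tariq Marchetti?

Tariq holds 79% of Windward, so Tariq controls Windward.
Tariq holds 59% of Sable, so Tariq controls Sable.
Tariq holds 70% of Oakfield, so Tariq controls Oakfield.
Tariq holds 70% of Anchor, so Tariq controls Anchor.
No other company's threshold is met.
Tariq controls 4 companies.

4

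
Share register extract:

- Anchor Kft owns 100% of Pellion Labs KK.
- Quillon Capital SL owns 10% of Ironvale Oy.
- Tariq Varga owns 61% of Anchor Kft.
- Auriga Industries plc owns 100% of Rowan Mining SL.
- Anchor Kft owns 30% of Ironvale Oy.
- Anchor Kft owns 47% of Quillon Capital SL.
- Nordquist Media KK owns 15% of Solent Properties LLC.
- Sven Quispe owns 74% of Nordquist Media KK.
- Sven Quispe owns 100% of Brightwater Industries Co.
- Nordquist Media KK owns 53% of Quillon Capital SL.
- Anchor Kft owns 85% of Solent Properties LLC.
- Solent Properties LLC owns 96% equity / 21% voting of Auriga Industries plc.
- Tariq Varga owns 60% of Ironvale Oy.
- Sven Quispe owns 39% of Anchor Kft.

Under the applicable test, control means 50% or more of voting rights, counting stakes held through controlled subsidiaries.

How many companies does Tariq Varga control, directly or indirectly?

4

Tariq holds 61% of Anchor, so Tariq controls Anchor.
Anchor holds 85% of Solent, so Tariq controls Solent.
Anchor and Tariq together hold 30% + 60% = 90% of Ironvale, so Tariq controls Ironvale.
Anchor holds 100% of Pellion, so Tariq controls Pellion.
No other company's threshold is met.
Tariq controls 4 companies.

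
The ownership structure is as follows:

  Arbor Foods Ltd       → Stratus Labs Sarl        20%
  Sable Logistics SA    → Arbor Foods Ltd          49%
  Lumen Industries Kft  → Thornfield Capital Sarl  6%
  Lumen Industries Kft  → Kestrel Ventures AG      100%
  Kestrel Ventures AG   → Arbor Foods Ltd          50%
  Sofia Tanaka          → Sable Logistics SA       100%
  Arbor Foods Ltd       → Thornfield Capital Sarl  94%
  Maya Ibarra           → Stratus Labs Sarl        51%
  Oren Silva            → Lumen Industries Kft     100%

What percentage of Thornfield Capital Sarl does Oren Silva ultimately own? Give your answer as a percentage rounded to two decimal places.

Oren reaches Thornfield along 2 paths.
Via Lumen → Kestrel → Arbor: 100% × 100% × 50% × 94% = 47%.
Via Lumen: 100% × 6% = 6%.
Total: 47% + 6% = 53%.
Rounded: 53.00%.

53.00%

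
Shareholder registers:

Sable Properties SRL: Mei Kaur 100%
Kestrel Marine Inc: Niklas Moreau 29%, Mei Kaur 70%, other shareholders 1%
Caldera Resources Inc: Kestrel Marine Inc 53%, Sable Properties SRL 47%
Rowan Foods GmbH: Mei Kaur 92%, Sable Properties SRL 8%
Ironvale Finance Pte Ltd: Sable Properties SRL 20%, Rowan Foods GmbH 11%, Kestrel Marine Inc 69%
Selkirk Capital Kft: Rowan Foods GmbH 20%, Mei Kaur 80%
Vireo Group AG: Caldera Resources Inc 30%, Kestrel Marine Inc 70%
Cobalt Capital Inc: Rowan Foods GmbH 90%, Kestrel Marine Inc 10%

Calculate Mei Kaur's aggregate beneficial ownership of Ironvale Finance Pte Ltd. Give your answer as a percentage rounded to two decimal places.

79.30%

Mei reaches Ironvale along 4 paths.
Via Sable: 100% × 20% = 20%.
Via Rowan: 92% × 11% = 10.12%.
Via Sable → Rowan: 100% × 8% × 11% = 0.88%.
Via Kestrel: 70% × 69% = 48.3%.
Total: 20% + 10.12% + 0.88% + 48.3% = 79.3%.
Rounded: 79.30%.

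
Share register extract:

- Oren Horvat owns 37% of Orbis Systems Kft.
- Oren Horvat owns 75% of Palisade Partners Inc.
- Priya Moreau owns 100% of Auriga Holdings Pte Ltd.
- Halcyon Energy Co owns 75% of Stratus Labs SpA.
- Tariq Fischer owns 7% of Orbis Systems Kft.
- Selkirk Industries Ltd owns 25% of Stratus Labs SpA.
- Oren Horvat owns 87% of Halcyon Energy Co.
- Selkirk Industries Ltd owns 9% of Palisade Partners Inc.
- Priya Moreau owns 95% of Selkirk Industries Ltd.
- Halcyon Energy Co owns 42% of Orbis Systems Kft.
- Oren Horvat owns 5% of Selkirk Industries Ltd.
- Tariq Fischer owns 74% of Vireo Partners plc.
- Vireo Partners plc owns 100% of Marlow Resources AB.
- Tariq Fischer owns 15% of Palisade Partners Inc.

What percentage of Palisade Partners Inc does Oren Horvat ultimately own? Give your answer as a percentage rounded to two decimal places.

Oren reaches Palisade along 2 paths.
Via Selkirk: 5% × 9% = 0.45%.
Direct stake: 75% = 75%.
Total: 0.45% + 75% = 75.45%.

75.45%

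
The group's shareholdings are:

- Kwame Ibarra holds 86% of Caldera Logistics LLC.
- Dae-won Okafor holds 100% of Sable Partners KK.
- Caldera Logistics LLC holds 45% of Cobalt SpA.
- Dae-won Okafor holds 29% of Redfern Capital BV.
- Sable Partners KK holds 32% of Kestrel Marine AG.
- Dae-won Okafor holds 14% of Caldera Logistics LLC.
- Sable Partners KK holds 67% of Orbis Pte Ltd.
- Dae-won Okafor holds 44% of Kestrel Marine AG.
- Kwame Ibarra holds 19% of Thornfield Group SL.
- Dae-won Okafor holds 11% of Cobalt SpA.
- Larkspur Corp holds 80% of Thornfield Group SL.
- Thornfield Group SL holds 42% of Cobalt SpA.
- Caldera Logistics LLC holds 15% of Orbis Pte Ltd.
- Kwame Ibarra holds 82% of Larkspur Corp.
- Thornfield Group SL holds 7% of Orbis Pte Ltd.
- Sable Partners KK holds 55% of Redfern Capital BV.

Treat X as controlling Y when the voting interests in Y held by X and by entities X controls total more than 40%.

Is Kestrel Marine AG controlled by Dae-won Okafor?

Dae-won holds 100% of Sable, so Dae-won controls Sable.
Sable and Dae-won together hold 32% + 44% = 76% of Kestrel, so Dae-won controls Kestrel.

Yes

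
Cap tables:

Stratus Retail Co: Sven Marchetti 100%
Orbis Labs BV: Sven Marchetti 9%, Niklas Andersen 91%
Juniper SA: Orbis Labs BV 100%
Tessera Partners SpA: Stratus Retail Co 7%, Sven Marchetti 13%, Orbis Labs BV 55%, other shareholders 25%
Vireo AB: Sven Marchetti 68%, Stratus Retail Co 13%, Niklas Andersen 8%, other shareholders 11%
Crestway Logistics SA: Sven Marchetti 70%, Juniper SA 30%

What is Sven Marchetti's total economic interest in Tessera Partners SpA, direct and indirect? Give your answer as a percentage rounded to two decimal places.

24.95%

Sven reaches Tessera along 3 paths.
Via Stratus: 100% × 7% = 7%.
Direct stake: 13% = 13%.
Via Orbis: 9% × 55% = 4.95%.
Total: 7% + 13% + 4.95% = 24.95%.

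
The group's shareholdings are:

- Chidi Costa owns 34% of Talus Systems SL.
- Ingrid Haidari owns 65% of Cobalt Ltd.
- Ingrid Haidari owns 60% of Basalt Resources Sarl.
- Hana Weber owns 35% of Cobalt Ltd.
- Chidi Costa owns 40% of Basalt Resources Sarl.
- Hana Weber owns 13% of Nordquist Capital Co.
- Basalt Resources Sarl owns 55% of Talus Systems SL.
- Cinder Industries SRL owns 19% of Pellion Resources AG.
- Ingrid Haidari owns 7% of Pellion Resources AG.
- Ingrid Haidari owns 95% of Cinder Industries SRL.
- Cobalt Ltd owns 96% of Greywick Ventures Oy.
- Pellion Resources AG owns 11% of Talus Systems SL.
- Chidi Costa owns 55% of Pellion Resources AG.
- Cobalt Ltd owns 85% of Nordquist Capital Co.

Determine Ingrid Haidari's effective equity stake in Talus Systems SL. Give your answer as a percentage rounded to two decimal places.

Ingrid reaches Talus along 3 paths.
Via Cinder → Pellion: 95% × 19% × 11% = 1.9855%.
Via Pellion: 7% × 11% = 0.77%.
Via Basalt: 60% × 55% = 33%.
Total: 1.9855% + 0.77% + 33% = 35.7555%.
Rounded: 35.76%.

35.76%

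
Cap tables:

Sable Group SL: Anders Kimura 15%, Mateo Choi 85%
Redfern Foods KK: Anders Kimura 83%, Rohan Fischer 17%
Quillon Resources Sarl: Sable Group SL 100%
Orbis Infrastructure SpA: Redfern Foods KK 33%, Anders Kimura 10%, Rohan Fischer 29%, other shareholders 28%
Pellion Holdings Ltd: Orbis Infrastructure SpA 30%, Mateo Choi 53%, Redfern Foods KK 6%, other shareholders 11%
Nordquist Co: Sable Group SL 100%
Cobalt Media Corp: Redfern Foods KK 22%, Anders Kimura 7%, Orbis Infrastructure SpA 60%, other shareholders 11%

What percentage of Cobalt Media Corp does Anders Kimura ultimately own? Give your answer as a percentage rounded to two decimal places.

47.69%

Anders reaches Cobalt along 4 paths.
Via Redfern: 83% × 22% = 18.26%.
Direct stake: 7% = 7%.
Via Redfern → Orbis: 83% × 33% × 60% = 16.434%.
Via Orbis: 10% × 60% = 6%.
Total: 18.26% + 7% + 16.434% + 6% = 47.694%.
Rounded: 47.69%.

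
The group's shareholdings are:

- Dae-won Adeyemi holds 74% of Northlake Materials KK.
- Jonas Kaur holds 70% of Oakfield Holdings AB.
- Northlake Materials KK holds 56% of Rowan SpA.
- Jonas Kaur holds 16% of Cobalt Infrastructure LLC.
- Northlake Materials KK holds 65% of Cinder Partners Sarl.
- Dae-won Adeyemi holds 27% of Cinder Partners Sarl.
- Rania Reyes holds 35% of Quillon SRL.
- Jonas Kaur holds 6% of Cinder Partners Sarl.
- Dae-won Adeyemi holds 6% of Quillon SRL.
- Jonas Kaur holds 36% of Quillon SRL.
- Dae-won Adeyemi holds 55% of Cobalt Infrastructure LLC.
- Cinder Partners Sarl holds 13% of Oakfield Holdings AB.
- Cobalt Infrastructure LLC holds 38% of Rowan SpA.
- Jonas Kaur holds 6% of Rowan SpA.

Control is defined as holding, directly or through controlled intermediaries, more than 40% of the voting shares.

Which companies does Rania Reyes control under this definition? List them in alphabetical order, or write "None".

None

Rania's largest direct stake is 35% in Quillon, which does not meet the threshold.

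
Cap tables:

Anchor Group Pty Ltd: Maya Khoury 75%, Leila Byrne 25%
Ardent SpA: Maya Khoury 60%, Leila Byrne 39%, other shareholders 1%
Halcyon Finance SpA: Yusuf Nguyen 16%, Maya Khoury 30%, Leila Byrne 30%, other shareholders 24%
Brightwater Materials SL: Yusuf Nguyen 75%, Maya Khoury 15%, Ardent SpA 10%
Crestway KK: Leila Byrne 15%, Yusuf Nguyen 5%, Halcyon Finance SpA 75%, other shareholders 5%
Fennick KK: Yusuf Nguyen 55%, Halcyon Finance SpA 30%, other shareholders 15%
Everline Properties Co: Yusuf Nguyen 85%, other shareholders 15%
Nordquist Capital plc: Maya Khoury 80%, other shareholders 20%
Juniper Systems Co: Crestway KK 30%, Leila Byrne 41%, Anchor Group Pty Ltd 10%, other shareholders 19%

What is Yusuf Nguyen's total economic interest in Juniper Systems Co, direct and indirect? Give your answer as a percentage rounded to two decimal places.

Yusuf reaches Juniper along 2 paths.
Via Crestway: 5% × 30% = 1.5%.
Via Halcyon → Crestway: 16% × 75% × 30% = 3.6%.
Total: 1.5% + 3.6% = 5.1%.
Rounded: 5.10%.

5.10%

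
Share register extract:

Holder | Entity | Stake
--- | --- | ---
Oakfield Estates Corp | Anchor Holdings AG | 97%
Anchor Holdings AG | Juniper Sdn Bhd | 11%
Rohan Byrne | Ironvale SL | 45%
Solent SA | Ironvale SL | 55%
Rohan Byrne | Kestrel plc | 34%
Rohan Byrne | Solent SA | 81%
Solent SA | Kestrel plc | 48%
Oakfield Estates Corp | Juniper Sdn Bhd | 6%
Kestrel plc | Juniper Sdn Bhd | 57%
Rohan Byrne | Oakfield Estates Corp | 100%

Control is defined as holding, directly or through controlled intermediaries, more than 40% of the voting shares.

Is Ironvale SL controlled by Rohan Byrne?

Rohan holds 81% of Solent, so Rohan controls Solent.
Solent and Rohan together hold 55% + 45% = 100% of Ironvale, so Rohan controls Ironvale.

Yes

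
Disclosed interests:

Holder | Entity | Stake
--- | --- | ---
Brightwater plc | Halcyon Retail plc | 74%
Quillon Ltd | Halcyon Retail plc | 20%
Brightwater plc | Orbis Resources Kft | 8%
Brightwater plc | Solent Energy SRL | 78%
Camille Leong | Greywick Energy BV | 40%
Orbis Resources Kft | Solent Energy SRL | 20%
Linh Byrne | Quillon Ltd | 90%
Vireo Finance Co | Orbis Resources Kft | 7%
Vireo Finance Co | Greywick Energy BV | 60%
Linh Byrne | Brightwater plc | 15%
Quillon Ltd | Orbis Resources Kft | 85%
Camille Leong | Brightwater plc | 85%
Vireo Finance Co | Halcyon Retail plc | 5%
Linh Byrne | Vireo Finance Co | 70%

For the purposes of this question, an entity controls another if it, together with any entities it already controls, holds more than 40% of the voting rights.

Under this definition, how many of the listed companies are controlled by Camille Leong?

3

Camille holds 85% of Brightwater, so Camille controls Brightwater.
Brightwater holds 74% of Halcyon, so Camille controls Halcyon.
Brightwater holds 78% of Solent, so Camille controls Solent.
No other company's threshold is met.
Camille controls 3 companies.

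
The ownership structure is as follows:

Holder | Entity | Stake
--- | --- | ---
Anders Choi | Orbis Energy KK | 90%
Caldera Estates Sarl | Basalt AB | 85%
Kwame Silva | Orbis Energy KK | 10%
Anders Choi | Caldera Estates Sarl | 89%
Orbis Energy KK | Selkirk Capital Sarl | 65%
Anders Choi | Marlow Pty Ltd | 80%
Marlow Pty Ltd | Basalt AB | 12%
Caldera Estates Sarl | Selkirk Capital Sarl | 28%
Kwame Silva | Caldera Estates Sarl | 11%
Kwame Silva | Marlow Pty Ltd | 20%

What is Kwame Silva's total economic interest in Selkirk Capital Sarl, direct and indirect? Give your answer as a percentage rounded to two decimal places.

Kwame reaches Selkirk along 2 paths.
Via Orbis: 10% × 65% = 6.5%.
Via Caldera: 11% × 28% = 3.08%.
Total: 6.5% + 3.08% = 9.58%.

9.58%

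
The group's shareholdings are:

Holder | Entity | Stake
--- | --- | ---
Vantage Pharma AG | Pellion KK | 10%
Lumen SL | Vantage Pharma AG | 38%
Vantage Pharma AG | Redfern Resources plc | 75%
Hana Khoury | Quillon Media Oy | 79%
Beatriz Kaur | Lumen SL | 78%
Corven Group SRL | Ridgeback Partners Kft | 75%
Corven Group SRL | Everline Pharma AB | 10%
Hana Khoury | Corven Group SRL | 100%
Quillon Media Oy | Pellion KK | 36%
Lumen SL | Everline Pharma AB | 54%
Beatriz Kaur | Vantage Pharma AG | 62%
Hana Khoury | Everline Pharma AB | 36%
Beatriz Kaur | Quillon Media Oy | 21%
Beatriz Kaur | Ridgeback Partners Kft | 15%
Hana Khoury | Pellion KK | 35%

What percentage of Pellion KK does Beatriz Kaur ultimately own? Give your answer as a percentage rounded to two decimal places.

16.72%

Beatriz reaches Pellion along 3 paths.
Via Lumen → Vantage: 78% × 38% × 10% = 2.964%.
Via Vantage: 62% × 10% = 6.2%.
Via Quillon: 21% × 36% = 7.56%.
Total: 2.964% + 6.2% + 7.56% = 16.724%.
Rounded: 16.72%.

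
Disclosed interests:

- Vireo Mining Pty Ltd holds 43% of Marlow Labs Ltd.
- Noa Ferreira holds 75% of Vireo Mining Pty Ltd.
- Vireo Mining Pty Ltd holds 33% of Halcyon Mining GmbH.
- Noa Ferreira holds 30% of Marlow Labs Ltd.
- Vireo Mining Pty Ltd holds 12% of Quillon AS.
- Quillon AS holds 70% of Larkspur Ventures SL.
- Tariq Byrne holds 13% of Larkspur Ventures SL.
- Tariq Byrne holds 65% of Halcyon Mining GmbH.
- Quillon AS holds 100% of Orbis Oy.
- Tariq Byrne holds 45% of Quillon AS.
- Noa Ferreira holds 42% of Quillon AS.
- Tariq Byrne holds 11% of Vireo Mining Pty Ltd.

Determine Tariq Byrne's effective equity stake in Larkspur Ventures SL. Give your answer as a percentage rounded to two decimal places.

Tariq reaches Larkspur along 3 paths.
Direct stake: 13% = 13%.
Via Quillon: 45% × 70% = 31.5%.
Via Vireo → Quillon: 11% × 12% × 70% = 0.924%.
Total: 13% + 31.5% + 0.924% = 45.424%.
Rounded: 45.42%.

45.42%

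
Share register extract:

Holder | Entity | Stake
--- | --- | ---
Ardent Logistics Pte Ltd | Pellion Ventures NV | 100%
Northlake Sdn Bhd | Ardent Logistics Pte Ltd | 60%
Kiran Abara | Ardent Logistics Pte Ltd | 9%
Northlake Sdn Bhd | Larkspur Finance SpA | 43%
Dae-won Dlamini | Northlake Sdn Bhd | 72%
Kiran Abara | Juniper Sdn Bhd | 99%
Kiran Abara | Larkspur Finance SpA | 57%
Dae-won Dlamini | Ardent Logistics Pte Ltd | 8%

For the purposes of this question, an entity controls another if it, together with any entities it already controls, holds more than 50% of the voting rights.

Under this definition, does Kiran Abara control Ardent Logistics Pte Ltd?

Kiran holds 57% of Larkspur, so Kiran controls Larkspur.
Kiran holds 99% of Juniper, so Kiran controls Juniper.
In Ardent, Kiran's side holds only 9%, not > 50%.
So Kiran does not control Ardent.

No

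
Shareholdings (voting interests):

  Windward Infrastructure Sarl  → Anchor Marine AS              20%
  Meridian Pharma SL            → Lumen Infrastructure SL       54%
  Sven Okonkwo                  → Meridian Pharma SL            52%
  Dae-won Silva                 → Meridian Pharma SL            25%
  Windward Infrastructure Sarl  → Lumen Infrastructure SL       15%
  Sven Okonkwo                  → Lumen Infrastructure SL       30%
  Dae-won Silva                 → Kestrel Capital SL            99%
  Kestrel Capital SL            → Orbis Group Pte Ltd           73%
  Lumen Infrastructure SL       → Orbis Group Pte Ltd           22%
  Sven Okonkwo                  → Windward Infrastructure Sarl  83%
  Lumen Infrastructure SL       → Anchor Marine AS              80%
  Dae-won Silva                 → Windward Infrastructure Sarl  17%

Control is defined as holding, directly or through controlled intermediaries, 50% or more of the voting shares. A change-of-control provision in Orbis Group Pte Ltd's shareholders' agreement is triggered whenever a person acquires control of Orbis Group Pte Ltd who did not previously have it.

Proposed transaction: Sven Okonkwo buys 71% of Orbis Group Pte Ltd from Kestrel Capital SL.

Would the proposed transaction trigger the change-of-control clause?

The purchase adds only to Sven's holdings (Kestrel's stake shrinks), so Sven is the only person who could newly come to control Orbis.
Sven holds 52% of Meridian, so Sven controls Meridian.
Sven holds 83% of Windward, so Sven controls Windward.
Windward and Sven and Meridian together hold 15% + 30% + 54% = 99% of Lumen, so Sven controls Lumen.
Lumen and Windward together hold 80% + 20% = 100% of Anchor, so Sven controls Anchor.
In Orbis, Sven's side holds only 22%, not ≥ 50%.
So before the transaction, Sven does not control Orbis.
After the purchase, Sven holds 71% of Orbis directly, and Kestrel's stake falls to 2%.
Lumen and Sven together hold 22% + 71% = 93% of Orbis, so Sven controls Orbis.
Sven did not control Orbis before and does after, so the clause is triggered.

Yes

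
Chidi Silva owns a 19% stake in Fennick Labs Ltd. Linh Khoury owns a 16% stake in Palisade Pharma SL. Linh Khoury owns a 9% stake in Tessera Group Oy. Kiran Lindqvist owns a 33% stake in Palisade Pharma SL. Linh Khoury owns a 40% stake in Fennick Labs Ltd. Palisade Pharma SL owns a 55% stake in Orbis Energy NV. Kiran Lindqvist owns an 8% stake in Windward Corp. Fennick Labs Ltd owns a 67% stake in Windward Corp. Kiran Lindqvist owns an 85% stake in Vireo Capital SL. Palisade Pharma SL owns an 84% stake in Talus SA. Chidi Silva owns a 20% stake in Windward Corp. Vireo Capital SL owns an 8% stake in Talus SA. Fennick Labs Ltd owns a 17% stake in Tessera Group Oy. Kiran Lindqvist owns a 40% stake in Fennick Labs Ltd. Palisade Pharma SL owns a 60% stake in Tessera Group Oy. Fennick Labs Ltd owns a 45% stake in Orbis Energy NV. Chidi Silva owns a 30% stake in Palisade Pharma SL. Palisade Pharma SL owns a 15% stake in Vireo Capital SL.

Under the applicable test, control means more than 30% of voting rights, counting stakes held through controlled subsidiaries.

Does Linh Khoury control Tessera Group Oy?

Linh holds 40% of Fennick, so Linh controls Fennick.
Fennick holds 45% of Orbis, so Linh controls Orbis.
Fennick holds 67% of Windward, so Linh controls Windward.
In Tessera, Linh's side holds only 9% + 17% = 26%, not > 30%.
So Linh does not control Tessera.

No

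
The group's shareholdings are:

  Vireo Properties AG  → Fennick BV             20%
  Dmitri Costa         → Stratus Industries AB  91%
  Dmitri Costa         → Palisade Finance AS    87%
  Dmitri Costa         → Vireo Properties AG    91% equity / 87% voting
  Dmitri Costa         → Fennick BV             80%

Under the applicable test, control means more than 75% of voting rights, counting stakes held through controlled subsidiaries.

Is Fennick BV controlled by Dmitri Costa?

Dmitri holds 87% of Vireo, so Dmitri controls Vireo.
Dmitri and Vireo together hold 80% + 20% = 100% of Fennick, so Dmitri controls Fennick.

Yes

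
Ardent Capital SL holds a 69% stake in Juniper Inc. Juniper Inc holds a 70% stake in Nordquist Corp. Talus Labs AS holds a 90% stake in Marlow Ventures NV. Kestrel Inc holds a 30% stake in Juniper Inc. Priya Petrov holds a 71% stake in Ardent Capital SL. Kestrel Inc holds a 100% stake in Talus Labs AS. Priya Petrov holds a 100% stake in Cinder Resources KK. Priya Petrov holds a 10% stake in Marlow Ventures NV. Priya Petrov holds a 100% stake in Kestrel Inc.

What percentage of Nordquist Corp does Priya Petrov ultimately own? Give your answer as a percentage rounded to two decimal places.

Priya reaches Nordquist along 2 paths.
Via Ardent → Juniper: 71% × 69% × 70% = 34.293%.
Via Kestrel → Juniper: 100% × 30% × 70% = 21%.
Total: 34.293% + 21% = 55.293%.
Rounded: 55.29%.

55.29%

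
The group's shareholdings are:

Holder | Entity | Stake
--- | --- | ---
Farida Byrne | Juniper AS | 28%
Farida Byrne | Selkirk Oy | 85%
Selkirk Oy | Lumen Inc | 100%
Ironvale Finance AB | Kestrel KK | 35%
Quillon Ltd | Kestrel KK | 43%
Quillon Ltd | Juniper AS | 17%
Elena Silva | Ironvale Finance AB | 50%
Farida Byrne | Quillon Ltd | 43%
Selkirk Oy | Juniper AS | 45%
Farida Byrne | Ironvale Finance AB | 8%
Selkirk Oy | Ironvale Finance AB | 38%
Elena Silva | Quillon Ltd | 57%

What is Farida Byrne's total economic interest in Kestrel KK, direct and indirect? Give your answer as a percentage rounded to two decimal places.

Farida reaches Kestrel along 3 paths.
Via Quillon: 43% × 43% = 18.49%.
Via Selkirk → Ironvale: 85% × 38% × 35% = 11.305%.
Via Ironvale: 8% × 35% = 2.8%.
Total: 18.49% + 11.305% + 2.8% = 32.595%.
Rounded: 32.60%.

32.60%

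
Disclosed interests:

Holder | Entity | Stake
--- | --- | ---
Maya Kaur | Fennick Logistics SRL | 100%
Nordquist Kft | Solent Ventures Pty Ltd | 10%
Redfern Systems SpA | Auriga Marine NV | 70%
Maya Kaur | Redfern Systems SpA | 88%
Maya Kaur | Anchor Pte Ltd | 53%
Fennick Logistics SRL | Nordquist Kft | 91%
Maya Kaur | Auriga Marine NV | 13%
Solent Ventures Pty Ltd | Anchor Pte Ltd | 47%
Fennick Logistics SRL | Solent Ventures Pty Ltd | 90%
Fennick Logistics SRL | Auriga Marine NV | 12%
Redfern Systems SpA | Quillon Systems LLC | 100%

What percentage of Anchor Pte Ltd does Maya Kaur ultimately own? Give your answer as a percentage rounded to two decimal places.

Maya reaches Anchor along 3 paths.
Direct stake: 53% = 53%.
Via Fennick → Nordquist → Solent: 100% × 91% × 10% × 47% = 4.277%.
Via Fennick → Solent: 100% × 90% × 47% = 42.3%.
Total: 53% + 4.277% + 42.3% = 99.577%.
Rounded: 99.58%.

99.58%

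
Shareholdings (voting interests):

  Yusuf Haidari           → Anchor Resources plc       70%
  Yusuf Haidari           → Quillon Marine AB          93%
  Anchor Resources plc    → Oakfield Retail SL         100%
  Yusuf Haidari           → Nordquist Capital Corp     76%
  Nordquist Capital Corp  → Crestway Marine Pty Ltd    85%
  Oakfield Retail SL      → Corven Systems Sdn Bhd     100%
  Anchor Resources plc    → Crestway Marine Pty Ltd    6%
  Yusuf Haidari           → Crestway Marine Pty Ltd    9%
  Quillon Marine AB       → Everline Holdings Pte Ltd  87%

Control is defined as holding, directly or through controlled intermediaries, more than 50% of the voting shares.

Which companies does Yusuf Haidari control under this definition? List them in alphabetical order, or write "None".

Yusuf holds 93% of Quillon, so Yusuf controls Quillon.
Yusuf holds 76% of Nordquist, so Yusuf controls Nordquist.
Quillon holds 87% of Everline, so Yusuf controls Everline.
Yusuf holds 70% of Anchor, so Yusuf controls Anchor.
Anchor and Nordquist and Yusuf together hold 6% + 85% + 9% = 100% of Crestway, so Yusuf controls Crestway.
Anchor holds 100% of Oakfield, so Yusuf controls Oakfield.
Oakfield holds 100% of Corven, so Yusuf controls Corven.

Anchor Resources plc, Corven Systems Sdn Bhd, Crestway Marine Pty Ltd, Everline Holdings Pte Ltd, Nordquist Capital Corp, Oakfield Retail SL, Quillon Marine AB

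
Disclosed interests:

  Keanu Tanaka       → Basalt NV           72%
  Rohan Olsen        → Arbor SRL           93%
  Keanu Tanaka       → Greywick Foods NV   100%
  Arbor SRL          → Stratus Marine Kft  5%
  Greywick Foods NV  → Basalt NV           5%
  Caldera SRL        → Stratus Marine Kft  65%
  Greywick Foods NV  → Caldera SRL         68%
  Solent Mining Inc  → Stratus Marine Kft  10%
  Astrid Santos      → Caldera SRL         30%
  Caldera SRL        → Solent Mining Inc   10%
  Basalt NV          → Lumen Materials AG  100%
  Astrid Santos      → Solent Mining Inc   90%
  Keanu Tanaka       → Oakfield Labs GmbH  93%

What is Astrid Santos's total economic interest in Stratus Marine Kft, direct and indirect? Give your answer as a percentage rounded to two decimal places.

28.80%

Astrid reaches Stratus along 3 paths.
Via Caldera → Solent: 30% × 10% × 10% = 0.3%.
Via Solent: 90% × 10% = 9%.
Via Caldera: 30% × 65% = 19.5%.
Total: 0.3% + 9% + 19.5% = 28.8%.
Rounded: 28.80%.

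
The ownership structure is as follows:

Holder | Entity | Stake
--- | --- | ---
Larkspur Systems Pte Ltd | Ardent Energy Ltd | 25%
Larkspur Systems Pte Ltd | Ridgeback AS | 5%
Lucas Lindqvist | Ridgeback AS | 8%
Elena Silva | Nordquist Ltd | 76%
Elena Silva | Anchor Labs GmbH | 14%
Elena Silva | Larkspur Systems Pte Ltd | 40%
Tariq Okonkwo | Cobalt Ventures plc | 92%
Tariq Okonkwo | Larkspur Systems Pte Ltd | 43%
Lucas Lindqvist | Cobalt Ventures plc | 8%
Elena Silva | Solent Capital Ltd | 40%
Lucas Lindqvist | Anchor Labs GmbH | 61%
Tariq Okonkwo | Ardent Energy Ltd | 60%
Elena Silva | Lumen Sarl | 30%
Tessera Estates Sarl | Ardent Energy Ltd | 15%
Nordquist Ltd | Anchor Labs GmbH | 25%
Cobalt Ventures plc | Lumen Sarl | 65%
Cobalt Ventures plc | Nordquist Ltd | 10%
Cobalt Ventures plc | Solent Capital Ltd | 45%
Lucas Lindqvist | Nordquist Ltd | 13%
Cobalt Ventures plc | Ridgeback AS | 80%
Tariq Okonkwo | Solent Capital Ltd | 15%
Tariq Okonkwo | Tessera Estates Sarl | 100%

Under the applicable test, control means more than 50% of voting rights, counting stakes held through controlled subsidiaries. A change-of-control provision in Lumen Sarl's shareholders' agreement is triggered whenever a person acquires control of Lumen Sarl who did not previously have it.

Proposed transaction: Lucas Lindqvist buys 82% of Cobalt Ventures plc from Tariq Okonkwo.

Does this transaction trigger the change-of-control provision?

The purchase adds only to Lucas's holdings (Tariq's stake shrinks), so Lucas is the only person who could newly come to control Lumen.
Lucas holds 61% of Anchor, so Lucas controls Anchor.
Neither Lucas nor any entity Lucas controls holds any voting interest in Lumen.
So before the transaction, Lucas does not control Lumen.
After the purchase, Lucas's direct stake in Cobalt rises to 8% + 82% = 90%, and Tariq's stake falls to 10%.
Lucas holds 90% of Cobalt, so Lucas controls Cobalt.
Cobalt holds 65% of Lumen, so Lucas controls Lumen.
Lucas did not control Lumen before and does after, so the clause is triggered.

Yes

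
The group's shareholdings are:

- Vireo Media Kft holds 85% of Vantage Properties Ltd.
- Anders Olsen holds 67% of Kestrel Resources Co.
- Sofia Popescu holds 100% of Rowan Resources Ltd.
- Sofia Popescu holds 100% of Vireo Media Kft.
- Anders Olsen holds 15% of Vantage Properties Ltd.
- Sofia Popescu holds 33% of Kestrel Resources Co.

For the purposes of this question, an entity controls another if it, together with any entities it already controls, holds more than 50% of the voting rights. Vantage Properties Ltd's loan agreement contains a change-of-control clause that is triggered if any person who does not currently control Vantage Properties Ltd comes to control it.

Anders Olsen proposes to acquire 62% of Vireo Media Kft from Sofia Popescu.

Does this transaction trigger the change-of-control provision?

Yes

The purchase adds only to Anders's holdings (Sofia's stake shrinks), so Anders is the only person who could newly come to control Vantage.
Anders holds 67% of Kestrel, so Anders controls Kestrel.
In Vantage, Anders's side holds only 15%, not > 50%.
So before the transaction, Anders does not control Vantage.
After the purchase, Anders holds 62% of Vireo directly, and Sofia's stake falls to 38%.
Anders holds 62% of Vireo, so Anders controls Vireo.
Anders and Vireo together hold 15% + 85% = 100% of Vantage, so Anders controls Vantage.
Anders did not control Vantage before and does after, so the clause is triggered.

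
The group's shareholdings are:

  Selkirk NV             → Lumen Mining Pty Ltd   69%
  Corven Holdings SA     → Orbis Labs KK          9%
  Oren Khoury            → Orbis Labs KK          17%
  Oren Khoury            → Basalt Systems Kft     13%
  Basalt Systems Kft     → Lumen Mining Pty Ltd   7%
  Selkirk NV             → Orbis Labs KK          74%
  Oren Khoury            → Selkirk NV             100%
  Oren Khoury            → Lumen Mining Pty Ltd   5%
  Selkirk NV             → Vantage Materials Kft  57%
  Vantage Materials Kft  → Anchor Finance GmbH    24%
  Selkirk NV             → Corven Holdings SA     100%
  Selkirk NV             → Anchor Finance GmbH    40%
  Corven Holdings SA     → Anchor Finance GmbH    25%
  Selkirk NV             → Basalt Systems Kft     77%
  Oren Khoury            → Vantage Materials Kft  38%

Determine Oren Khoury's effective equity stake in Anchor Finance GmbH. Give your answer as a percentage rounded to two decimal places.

87.80%

Oren reaches Anchor along 4 paths.
Via Selkirk → Corven: 100% × 100% × 25% = 25%.
Via Vantage: 38% × 24% = 9.12%.
Via Selkirk → Vantage: 100% × 57% × 24% = 13.68%.
Via Selkirk: 100% × 40% = 40%.
Total: 25% + 9.12% + 13.68% + 40% = 87.8%.
Rounded: 87.80%.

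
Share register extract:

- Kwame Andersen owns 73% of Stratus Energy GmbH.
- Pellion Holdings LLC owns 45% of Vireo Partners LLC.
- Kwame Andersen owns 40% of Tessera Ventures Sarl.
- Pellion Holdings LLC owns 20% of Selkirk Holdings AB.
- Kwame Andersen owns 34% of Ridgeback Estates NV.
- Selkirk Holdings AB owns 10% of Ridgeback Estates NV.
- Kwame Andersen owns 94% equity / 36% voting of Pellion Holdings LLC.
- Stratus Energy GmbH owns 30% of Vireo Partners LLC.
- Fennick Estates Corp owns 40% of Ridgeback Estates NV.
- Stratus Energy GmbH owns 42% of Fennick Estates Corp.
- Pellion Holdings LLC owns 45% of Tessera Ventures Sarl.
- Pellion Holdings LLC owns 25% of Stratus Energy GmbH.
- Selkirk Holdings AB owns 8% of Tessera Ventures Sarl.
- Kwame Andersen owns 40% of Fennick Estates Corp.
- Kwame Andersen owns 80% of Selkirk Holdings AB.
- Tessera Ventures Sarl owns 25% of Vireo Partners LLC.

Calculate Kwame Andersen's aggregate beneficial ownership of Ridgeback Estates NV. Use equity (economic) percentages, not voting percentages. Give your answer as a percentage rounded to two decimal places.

76.09%

Kwame reaches Ridgeback along 6 paths.
Via Selkirk: 80% × 10% = 8%.
Via Pellion → Selkirk: 94% × 20% × 10% = 1.88%.
Via Fennick: 40% × 40% = 16%.
Via Pellion → Stratus → Fennick: 94% × 25% × 42% × 40% = 3.948%.
Via Stratus → Fennick: 73% × 42% × 40% = 12.264%.
Direct stake: 34% = 34%.
Total: 8% + 1.88% + 16% + 3.948% + 12.264% + 34% = 76.092%.
Rounded: 76.09%.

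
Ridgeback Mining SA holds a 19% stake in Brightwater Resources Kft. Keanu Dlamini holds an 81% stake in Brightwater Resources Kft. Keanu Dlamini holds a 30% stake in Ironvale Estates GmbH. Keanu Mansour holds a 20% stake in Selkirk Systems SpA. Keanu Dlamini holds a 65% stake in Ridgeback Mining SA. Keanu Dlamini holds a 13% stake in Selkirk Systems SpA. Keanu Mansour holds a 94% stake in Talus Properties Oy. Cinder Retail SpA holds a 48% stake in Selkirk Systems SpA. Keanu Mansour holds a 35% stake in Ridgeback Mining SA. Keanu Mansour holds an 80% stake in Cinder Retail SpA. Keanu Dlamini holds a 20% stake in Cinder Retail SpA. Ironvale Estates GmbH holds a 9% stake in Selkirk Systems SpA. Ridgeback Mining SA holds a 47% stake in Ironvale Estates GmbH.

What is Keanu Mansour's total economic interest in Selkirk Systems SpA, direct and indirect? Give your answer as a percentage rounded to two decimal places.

Keanu Mansour reaches Selkirk along 3 paths.
Via Cinder: 80% × 48% = 38.4%.
Via Ridgeback → Ironvale: 35% × 47% × 9% = 1.4805%.
Direct stake: 20% = 20%.
Total: 38.4% + 1.4805% + 20% = 59.8805%.
Rounded: 59.88%.

59.88%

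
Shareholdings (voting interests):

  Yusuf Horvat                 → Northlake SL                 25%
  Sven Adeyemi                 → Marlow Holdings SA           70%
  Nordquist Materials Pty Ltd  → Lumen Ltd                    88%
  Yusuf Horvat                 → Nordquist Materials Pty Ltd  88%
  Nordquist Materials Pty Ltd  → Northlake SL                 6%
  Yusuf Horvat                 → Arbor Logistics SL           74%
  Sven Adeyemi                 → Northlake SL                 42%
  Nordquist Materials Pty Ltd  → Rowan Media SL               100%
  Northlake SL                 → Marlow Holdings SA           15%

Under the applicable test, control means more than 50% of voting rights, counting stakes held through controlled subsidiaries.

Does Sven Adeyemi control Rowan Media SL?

Sven holds 70% of Marlow, so Sven controls Marlow.
Neither Sven nor any entity Sven controls holds any voting interest in Rowan.
So Sven does not control Rowan.

No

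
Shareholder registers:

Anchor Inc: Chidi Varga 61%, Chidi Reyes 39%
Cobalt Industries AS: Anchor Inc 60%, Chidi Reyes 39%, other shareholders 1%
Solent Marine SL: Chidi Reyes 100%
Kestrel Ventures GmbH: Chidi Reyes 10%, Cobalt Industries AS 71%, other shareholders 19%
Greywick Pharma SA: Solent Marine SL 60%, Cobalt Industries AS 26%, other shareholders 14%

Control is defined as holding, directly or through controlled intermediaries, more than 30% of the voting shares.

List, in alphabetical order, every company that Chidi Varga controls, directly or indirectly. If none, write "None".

Anchor Inc, Cobalt Industries AS, Kestrel Ventures GmbH

Chidi Varga holds 61% of Anchor, so Chidi Varga controls Anchor.
Anchor holds 60% of Cobalt, so Chidi Varga controls Cobalt.
Cobalt holds 71% of Kestrel, so Chidi Varga controls Kestrel.
No other company's threshold is met.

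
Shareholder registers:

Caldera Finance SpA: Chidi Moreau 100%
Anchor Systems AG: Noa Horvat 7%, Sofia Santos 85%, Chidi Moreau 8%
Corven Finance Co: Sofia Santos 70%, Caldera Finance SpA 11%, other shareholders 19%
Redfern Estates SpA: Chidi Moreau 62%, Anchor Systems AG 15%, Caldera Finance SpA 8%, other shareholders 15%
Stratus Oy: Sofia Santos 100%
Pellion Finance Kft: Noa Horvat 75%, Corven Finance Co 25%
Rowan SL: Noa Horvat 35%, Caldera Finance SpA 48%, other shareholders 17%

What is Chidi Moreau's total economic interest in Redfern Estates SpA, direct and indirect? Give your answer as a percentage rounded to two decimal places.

Chidi reaches Redfern along 3 paths.
Direct stake: 62% = 62%.
Via Anchor: 8% × 15% = 1.2%.
Via Caldera: 100% × 8% = 8%.
Total: 62% + 1.2% + 8% = 71.2%.
Rounded: 71.20%.

71.20%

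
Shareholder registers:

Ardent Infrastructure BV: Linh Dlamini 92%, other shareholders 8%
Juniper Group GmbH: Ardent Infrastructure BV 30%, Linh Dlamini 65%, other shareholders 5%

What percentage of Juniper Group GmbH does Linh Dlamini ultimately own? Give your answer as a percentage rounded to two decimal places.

Linh reaches Juniper along 2 paths.
Via Ardent: 92% × 30% = 27.6%.
Direct stake: 65% = 65%.
Total: 27.6% + 65% = 92.6%.
Rounded: 92.60%.

92.60%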